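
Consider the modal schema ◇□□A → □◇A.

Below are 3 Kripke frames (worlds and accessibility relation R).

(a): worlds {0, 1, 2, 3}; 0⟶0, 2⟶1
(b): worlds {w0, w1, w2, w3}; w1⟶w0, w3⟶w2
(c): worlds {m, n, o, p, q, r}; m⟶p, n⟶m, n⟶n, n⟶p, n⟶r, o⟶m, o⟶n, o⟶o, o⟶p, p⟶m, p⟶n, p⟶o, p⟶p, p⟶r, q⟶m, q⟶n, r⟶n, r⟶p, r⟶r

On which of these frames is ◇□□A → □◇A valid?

The schema corresponds to a generalized confluence (Geach) condition: ∀x ∀y ∀z ((xRy ∧ xRz) → ∃w (yR²w ∧ zRw)).
(a): fails — 2R1, 2R1 but no w with 1R²w and 1Rw.
(b): fails — w1Rw0, w1Rw0 but no w with w0R²w and w0Rw.
(c): satisfies the condition.
Valid on: (c).

(c)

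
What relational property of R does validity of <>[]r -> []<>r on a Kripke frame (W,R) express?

convergence

Suppose ◇□r→□◇r is valid. Take Rxy, Rxz and set V(r)={w : Ryw}. Then □r at y so ◇□r at x, so □◇r at x, so ◇r at z, giving w with Rzw and Ryw.
Conversely, on a frame with convergence the schema holds at every world under every valuation.
Frame condition: forall x forall y forall z (Rxy & Rxz -> exists w (Ryw & Rzw)).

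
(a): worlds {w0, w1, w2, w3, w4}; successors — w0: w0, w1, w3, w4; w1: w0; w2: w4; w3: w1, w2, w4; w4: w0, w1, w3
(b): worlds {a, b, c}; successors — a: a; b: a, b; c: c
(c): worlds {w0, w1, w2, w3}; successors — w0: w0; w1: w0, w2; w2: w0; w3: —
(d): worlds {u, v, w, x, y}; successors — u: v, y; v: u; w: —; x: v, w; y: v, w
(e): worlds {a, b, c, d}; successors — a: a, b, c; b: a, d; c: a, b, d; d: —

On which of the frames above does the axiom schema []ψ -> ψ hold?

The schema corresponds to reflexivity: forall x Rxx.
(a): fails — world w1 does not see itself.
(b): holds.
(c): fails — world w1 does not see itself.
(d): fails — world u does not see itself.
(e): fails — world b does not see itself.

(b)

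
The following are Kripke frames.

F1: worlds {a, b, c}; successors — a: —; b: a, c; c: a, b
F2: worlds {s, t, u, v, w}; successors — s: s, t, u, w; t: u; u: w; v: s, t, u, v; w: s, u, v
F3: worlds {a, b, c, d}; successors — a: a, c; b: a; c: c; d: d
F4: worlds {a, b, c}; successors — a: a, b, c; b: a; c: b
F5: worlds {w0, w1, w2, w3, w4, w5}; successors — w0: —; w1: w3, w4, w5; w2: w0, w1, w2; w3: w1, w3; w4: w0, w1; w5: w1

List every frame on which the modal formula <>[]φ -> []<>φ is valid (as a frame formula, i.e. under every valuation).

The schema corresponds to convergence: forall x forall y forall z (Rxy & Rxz -> exists w (Ryw & Rzw)).
F1: fails — Rba and Rba but a and a have no common successor.
F2: fails — Rsw and Rsu but w and u have no common successor.
F3: satisfies the condition.
F4: fails — Rab and Rac but b and c have no common successor.
F5: fails — Rw2w1 and Rw2w2 but w1 and w2 have no common successor.

F3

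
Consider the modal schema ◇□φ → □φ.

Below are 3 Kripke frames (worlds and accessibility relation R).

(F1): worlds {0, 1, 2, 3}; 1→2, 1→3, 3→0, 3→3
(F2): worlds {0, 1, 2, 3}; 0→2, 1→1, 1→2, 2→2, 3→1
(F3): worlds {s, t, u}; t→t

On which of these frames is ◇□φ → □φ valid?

(F3)

This is the axiom for the Euclidean property; its first-order frame correspondent is ∀x ∀y ∀z (Rxy ∧ Rxz → Ryz).
(F1): fails — R12 and R12 but not R22.
(F2): fails — R12 and R11 but not R21.
(F3): satisfies the condition.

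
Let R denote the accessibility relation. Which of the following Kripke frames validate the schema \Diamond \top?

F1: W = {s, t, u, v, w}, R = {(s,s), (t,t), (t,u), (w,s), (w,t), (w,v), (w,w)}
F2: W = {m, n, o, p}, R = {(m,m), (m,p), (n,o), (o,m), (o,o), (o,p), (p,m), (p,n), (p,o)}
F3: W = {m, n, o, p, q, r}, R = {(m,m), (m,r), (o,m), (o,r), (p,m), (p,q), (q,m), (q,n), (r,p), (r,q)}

The schema corresponds to seriality: \forall x \exists y Rxy.
F1: fails — world u has no successor.
F2: holds.
F3: fails — world n has no successor.
Valid on: F2.

F2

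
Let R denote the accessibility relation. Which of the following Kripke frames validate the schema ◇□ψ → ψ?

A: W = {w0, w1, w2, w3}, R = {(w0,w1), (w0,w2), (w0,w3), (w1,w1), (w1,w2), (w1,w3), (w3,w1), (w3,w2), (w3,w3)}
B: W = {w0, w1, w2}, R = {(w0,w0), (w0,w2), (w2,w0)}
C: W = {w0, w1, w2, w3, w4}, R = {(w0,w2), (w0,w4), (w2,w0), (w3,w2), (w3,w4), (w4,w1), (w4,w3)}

B

The schema corresponds to symmetry: ∀x ∀y (Rxy → Ryx).
A: fails — Rw1w2 but not Rw2w1.
B: condition met.
C: fails — Rw0w4 but not Rw4w0.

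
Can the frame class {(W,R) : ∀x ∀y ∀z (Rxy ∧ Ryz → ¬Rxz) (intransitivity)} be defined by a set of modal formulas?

Modal frame validity is preserved under surjective bounded morphisms.
The 7-cycle (worlds a,b,c,d,e,f,g with a→b→c→d→e→f→g→a) is intransitive. Mapping every world to a single reflexive point • is a surjective bounded morphism; the reflexive point is not intransitive (R••∧R•• but R••).
Hence intransitivity is not modally definable.

No — not modally definable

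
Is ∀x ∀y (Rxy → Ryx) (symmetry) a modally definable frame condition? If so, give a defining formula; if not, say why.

The condition is symmetry. A defining modal formula is p → □◇p.
Suppose p→□◇p is valid. Take Rxy and set V(p)={x}. Then p at x, so □◇p at x, so ◇p at y, so some z with Ryz has p; z=x, i.e. Ryx.

Yes — defined by p → □◇p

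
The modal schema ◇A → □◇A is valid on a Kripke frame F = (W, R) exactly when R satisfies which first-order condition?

The Euclidean property

This is the 5 axiom.
It corresponds to the Euclidean property: ∀x ∀y ∀z (Rxy ∧ Rxz → Ryz).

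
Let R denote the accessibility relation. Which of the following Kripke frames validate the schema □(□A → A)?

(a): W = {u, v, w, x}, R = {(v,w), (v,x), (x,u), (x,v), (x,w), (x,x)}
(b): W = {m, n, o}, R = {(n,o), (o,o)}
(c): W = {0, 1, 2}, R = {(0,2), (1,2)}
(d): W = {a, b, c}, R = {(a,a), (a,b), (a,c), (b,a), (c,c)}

(b)

The schema corresponds to shift-reflexivity: ∀x ∀y (Rxy → Ryy).
(a): fails — Rxw but not Rww.
(b): holds.
(c): fails — R12 but not R22.
(d): fails — Rab but not Rbb.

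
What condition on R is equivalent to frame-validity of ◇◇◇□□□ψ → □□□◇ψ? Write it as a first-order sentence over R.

∀x ∀y ∀z ((xR³y ∧ xR³z) → ∃w (yR³w ∧ zRw))

This is a Sahlqvist (Geach-type) schema ◇^3□^3ψ → □^3◇^1ψ.
First-order correspondent: ∀x ∀y ∀z ((xR³y ∧ xR³z) → ∃w (yR³w ∧ zRw)).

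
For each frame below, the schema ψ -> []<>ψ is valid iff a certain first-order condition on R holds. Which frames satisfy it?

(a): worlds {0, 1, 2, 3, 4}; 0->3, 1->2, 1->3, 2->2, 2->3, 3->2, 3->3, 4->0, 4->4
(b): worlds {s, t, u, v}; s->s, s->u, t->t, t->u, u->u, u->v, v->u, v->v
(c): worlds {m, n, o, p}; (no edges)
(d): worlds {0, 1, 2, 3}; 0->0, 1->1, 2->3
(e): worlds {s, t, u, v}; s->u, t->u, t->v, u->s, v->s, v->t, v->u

(c)

Frame correspondent (Sahlqvist): forall x forall y (Rxy -> Ryx) — i.e. symmetry.
(a): fails — R12 but not R21.
(b): fails — Rtu but not Rut.
(c): satisfies the condition.
(d): fails — R23 but not R32.
(e): fails — Rvu but not Ruv.
Valid on: (c).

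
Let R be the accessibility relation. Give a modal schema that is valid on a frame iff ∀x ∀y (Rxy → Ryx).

q → □◇q

The condition is symmetry. The B schema q → □◇q defines it.
Suppose q→□◇q is valid. Take Rxy and set V(q)={x}. Then q at x, so □◇q at x, so ◇q at y, so some z with Ryz has q; z=x, i.e. Ryx.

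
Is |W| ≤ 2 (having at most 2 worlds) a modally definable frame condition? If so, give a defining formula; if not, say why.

Not modally definable

Any modally definable frame class is closed under disjoint unions.
Any modal formula valid on each of 3 disjoint one-world frames is valid on their disjoint union (validity is preserved under disjoint unions). Each one-world frame has |W|=1≤2, but the union has |W|=3.
Hence having at most 2 worlds is not modally definable.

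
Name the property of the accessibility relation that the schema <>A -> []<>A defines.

Suppose ◇A→□◇A is valid. Take Rxy, Rxz and set V(A)={y}. Then ◇A at x, so □◇A at x, so ◇A at z, so some w with Rzw has A; w=y, i.e. Rzy. By symmetry of the argument, Ryz.

the Euclidean property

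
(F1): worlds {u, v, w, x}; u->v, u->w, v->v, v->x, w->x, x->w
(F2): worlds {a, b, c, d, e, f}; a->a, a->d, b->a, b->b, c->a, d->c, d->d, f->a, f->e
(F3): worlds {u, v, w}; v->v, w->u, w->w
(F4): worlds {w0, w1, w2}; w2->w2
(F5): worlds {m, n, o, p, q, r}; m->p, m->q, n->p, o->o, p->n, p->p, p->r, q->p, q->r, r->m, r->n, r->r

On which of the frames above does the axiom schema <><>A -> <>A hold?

(F3), (F4)

This is the axiom for transitivity; its first-order frame correspondent is forall x forall y forall z (Rxy & Ryz -> Rxz).
(F1): fails — Ruv and Rvx but not Rux.
(F2): fails — Rdc and Rca but not Rda.
(F3): ✓.
(F4): ✓.
(F5): fails — Rpr and Rrm but not Rpm.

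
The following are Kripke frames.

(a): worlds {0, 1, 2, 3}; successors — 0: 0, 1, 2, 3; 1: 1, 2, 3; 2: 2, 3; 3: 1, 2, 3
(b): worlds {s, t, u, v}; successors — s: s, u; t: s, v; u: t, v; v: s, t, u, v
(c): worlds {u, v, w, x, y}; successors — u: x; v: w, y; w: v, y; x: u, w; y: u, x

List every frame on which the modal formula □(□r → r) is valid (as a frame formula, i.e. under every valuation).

(a)

This is the axiom for shift-reflexivity; its first-order frame correspondent is ∀x ∀y (Rxy → Ryy).
(a): satisfies the condition.
(b): fails — Rut but not Rtt.
(c): fails — Rxw but not Rww.
Valid on: (a).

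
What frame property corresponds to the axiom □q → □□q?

transitivity: ∀x ∀y ∀z (Rxy ∧ Ryz → Rxz)

This schema is the 4 axiom.
Its frame correspondent is transitivity — ∀x ∀y ∀z (Rxy ∧ Ryz → Rxz).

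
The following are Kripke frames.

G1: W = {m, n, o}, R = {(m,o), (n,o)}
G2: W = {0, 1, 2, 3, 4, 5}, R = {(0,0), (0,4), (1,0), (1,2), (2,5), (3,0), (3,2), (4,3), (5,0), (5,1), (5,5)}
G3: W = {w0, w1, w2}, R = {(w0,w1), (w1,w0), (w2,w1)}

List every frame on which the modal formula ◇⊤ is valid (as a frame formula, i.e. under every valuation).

G2, G3

This is the axiom for seriality; its first-order frame correspondent is ∀x ∃y Rxy.
G1: fails — world o has no successor.
G2: holds.
G3: holds.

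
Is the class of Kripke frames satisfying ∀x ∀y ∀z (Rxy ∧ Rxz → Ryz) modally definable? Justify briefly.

Definable; ◇r → □◇r defines it

This is a Sahlqvist condition; the 5 axiom ◇r → □◇r defines it.
Suppose ◇r→□◇r is valid. Take Rxy, Rxz and set V(r)={y}. Then ◇r at x, so □◇r at x, so ◇r at z, so some w with Rzw has r; w=y, i.e. Rzy. By symmetry of the argument, Ryz.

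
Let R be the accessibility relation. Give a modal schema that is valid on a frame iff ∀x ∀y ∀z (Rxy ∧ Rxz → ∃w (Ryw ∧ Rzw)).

The condition is convergence. The .2 schema ◇□p → □◇p defines it.
Suppose ◇□p→□◇p is valid. Take Rxy, Rxz and set V(p)={w : Ryw}. Then □p at y so ◇□p at x, so □◇p at x, so ◇p at z, giving w with Rzw and Ryw.

◇□p → □◇p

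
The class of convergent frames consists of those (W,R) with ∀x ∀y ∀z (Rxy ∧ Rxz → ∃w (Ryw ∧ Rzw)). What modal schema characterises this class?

◇□ψ → □◇ψ

The condition is convergence. The .2 schema ◇□ψ → □◇ψ defines it.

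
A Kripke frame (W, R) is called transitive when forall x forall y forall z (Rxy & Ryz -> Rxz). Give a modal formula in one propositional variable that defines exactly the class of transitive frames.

A defining formula is □p → □□p (the 4 axiom).

□p → □□p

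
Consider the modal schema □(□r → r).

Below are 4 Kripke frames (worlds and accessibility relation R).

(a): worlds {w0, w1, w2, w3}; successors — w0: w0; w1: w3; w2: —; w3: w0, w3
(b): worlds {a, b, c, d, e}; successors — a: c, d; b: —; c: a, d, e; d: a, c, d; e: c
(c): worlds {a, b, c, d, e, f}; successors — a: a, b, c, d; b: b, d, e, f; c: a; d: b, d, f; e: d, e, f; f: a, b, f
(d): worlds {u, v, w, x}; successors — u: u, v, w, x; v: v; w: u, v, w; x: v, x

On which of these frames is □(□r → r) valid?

This is the axiom for shift-reflexivity; its first-order frame correspondent is ∀x ∀y (Rxy → Ryy).
(a): condition met.
(b): fails — Rdc but not Rcc.
(c): fails — Rac but not Rcc.
(d): condition met.
Valid on: (a), (d).

(a), (d)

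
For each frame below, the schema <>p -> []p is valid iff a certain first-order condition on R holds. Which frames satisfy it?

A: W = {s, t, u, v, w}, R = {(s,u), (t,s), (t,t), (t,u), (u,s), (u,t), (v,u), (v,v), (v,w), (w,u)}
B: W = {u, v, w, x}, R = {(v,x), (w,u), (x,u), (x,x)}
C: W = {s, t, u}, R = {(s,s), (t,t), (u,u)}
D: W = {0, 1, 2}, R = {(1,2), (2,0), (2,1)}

This is the axiom for partial functionality; its first-order frame correspondent is forall x forall y forall z (Rxy & Rxz -> y = z).
A: fails — t sees both s and t.
B: fails — x sees both u and x.
C: condition met.
D: fails — 2 sees both 0 and 1.
Valid on: C.

C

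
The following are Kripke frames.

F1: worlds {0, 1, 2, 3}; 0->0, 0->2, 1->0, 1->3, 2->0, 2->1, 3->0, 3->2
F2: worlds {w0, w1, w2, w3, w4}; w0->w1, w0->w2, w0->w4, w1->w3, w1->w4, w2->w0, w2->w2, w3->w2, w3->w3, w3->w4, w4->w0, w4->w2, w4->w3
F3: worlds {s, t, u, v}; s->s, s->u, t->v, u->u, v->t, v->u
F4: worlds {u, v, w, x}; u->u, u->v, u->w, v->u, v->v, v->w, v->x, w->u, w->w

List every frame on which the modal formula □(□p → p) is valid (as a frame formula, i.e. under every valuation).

none

Frame correspondent (Sahlqvist): ∀x ∀y (Rxy → Ryy) — i.e. shift-reflexivity.
F1: fails — R32 but not R22.
F2: fails — Rw0w4 but not Rw4w4.
F3: fails — Rtv but not Rvv.
F4: fails — Rvx but not Rxx.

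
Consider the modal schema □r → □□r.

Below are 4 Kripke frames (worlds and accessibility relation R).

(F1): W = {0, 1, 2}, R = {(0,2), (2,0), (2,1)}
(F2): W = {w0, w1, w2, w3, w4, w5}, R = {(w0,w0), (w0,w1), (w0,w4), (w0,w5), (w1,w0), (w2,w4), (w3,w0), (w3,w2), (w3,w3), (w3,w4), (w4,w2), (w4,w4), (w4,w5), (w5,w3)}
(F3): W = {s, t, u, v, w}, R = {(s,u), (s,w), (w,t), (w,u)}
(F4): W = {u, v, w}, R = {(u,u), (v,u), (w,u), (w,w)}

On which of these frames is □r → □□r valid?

(F4)

This is the axiom for transitivity; its first-order frame correspondent is ∀x ∀y ∀z (Rxy ∧ Ryz → Rxz).
(F1): fails — R20 and R02 but not R22.
(F2): fails — Rw1w0 and Rw0w4 but not Rw1w4.
(F3): fails — Rsw and Rwt but not Rst.
(F4): condition met.
Valid on: (F4).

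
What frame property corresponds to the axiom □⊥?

□⊥ is valid iff no world has any successor (otherwise □⊥ fails at any world with one).
Conversely, on a frame with emptiness of R the schema holds at every world under every valuation.
So the correspondent is emptiness of R.

Emptiness of R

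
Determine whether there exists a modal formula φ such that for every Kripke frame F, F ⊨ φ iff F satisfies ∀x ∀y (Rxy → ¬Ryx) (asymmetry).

Not modally definable

Any modally definable frame class is closed under surjective bounded morphisms.
The 5-cycle (worlds s,t,u,v,w with s→t→u→v→w→s) is asymmetric. Mapping every world to a single reflexive point • is a surjective bounded morphism, and the reflexive point is not asymmetric (R•• but asymmetry requires ¬R••).
Hence asymmetry is not modally definable.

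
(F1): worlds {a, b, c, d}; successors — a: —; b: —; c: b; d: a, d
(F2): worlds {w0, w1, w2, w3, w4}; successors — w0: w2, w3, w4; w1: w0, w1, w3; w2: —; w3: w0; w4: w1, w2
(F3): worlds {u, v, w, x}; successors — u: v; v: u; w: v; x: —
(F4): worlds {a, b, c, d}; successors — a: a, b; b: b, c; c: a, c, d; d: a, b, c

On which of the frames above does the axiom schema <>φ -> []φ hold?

The schema corresponds to partial functionality: forall x forall y forall z (Rxy & Rxz -> y = z).
(F1): fails — d sees both a and d.
(F2): fails — w0 sees both w2 and w3.
(F3): satisfies the condition.
(F4): fails — a sees both a and b.
Valid on: (F3).

(F3)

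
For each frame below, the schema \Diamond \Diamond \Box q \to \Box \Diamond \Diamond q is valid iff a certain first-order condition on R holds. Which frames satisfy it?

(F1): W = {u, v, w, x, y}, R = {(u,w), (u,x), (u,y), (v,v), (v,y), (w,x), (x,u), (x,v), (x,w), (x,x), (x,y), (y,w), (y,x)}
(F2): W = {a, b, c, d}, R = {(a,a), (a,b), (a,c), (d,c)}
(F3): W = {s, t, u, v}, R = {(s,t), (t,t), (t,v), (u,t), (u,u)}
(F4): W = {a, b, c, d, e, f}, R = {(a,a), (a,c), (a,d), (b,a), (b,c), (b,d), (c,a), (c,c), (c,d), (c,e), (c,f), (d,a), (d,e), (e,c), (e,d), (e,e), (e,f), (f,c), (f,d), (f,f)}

(F1), (F4)

Frame correspondent (Sahlqvist): \forall x \forall y \forall z ((x R^2 y \wedge xRz) \to \exists w (yRw \wedge z R^2 w)) — i.e. a generalized confluence (Geach) condition.
(F1): ✓.
(F2): fails — aR²a, aRb but no w with aRw and bR²w.
(F3): fails — sR²v, sRt but no w with vRw and tR²w.
(F4): ✓.
Valid on: (F1), (F4).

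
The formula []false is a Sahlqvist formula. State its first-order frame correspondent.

This is the Ver axiom.
Its frame correspondent is emptiness of R — forall x forall y ~Rxy.

Emptiness of R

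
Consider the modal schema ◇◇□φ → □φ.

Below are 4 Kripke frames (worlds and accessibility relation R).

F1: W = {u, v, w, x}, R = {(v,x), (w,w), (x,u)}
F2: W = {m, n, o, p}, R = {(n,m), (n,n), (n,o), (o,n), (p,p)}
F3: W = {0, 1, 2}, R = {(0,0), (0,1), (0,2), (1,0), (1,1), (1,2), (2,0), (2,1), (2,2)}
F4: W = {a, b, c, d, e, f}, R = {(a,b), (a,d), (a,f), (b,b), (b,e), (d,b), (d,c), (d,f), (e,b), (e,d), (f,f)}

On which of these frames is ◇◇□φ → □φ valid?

F3

The schema corresponds to a generalized confluence (Geach) condition: ∀x ∀y ∀z ((xR²y ∧ xRz) → ∃w (yRw ∧ z = w)).
F1: fails — vR²u, vRx but no t with uRt and x=t.
F2: fails — nR²m, nRm but no w with mRw and m=w.
F3: holds.
F4: fails — aR²b, aRd but no w with bRw and d=w.
Valid on: F3.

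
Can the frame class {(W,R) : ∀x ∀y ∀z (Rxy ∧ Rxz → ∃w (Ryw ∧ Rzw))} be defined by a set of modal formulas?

Yes, by ◇□r → □◇r

This is a Sahlqvist condition; the .2 axiom ◇□r → □◇r defines it.
Suppose ◇□r→□◇r is valid. Take Rxy, Rxz and set V(r)={w : Ryw}. Then □r at y so ◇□r at x, so □◇r at x, so ◇r at z, giving w with Rzw and Ryw.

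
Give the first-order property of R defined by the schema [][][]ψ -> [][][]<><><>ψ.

forall x forall z (x R^3 z -> exists w (x R^3 w & z R^3 w))

This is a Sahlqvist (Geach-type) schema ◇^0□^3ψ → □^3◇^3ψ.
Minimal-valuation argument: fix x; take any y with xR^0y and any z with xR^3z. Set V(ψ) to the set of worlds R-reachable from y in exactly 3 steps. Then □^3ψ holds at y, so the antecedent holds at x; validity forces ◇^3ψ at z, giving a w with zR^3w and yR^3w.
First-order correspondent: forall x forall z (x R^3 z -> exists w (x R^3 w & z R^3 w)).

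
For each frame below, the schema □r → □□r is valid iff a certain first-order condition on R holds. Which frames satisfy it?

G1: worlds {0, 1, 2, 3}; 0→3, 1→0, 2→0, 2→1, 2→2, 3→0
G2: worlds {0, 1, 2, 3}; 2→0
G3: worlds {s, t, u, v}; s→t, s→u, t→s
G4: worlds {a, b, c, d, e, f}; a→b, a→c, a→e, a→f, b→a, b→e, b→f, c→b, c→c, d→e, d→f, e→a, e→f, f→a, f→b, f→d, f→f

G2

The schema corresponds to transitivity: ∀x ∀y ∀z (Rxy ∧ Ryz → Rxz).
G1: fails — R10 and R03 but not R13.
G2: satisfies the condition.
G3: fails — Rts and Rsu but not Rtu.
G4: fails — Rde and Rea but not Rda.
Valid on: G2.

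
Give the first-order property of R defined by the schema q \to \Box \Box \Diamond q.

This is a Sahlqvist (Geach-type) schema ◇^0□^0q → □^2◇^1q.
First-order correspondent: \forall x \forall z (x R^2 z \to \exists w (x = w \wedge zRw)).

\forall x \forall z (x R^2 z \to \exists w (x = w \wedge zRw))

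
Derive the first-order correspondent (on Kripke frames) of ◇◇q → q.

∀x ∀y (xR²y → ∃w (y = w ∧ x = w))

This is a Sahlqvist (Geach-type) schema ◇^2□^0q → □^0◇^0q.
First-order correspondent: ∀x ∀y (xR²y → ∃w (y = w ∧ x = w)).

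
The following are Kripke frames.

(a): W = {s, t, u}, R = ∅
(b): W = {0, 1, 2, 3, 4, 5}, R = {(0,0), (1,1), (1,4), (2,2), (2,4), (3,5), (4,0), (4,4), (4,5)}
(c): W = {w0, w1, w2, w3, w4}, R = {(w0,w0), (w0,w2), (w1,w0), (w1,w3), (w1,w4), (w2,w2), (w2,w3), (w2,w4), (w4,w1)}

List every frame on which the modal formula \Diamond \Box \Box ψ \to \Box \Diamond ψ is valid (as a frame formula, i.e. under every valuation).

This is the axiom for a generalized confluence (Geach) condition; its first-order frame correspondent is \forall x \forall y \forall z ((xRy \wedge xRz) \to \exists w (y R^2 w \wedge zRw)).
(a): satisfies the condition.
(b): fails — 3R5, 3R5 but no w with 5R²w and 5Rw.
(c): fails — w1Rw0, w1Rw3 but no w with w0R²w and w3Rw.

(a)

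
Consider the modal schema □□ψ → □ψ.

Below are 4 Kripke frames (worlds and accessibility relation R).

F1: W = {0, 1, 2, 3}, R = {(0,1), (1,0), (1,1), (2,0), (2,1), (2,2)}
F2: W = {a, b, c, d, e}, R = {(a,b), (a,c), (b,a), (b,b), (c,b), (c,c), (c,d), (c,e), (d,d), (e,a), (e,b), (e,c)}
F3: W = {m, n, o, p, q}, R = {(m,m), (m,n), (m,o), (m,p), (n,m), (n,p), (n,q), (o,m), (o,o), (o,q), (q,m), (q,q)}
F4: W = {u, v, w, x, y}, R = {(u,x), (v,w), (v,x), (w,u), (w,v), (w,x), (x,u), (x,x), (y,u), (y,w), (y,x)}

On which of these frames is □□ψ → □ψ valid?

Frame correspondent (Sahlqvist): ∀x ∀y (Rxy → ∃z (Rxz ∧ Rzy)) — i.e. density.
F1: satisfies the condition.
F2: satisfies the condition.
F3: satisfies the condition.
F4: fails — Rvw but no z with Rvz and Rzw.

F1, F2, F3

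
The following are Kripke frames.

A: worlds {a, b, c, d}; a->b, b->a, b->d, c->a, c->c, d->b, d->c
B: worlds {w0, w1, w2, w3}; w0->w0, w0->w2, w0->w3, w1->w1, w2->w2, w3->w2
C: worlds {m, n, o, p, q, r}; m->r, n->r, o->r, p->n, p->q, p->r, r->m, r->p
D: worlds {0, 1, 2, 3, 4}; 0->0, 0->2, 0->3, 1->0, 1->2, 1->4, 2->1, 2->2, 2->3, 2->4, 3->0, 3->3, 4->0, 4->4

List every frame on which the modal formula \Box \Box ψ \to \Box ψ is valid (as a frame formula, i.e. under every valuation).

B, D

This is the axiom for density; its first-order frame correspondent is \forall x \forall y (Rxy \to \exists z (Rxz \wedge Rzy)).
A: fails — Rab but no z with Raz and Rzb.
B: holds.
C: fails — Rnr but no z with Rnz and Rzr.
D: holds.
Valid on: B, D.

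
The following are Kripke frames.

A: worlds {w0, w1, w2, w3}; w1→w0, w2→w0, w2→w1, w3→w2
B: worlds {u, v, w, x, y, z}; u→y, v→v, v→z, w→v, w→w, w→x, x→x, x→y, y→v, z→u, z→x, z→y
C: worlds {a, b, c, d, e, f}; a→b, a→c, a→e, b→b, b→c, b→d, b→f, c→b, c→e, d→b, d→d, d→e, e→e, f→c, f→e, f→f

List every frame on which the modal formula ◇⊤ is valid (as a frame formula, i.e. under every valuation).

B, C

The schema corresponds to seriality: ∀x ∃y Rxy.
A: fails — world w0 has no successor.
B: holds.
C: holds.
Valid on: B, C.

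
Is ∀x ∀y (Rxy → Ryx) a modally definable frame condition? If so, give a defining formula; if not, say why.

The condition is symmetry. A defining modal formula is r → □◇r.
Suppose r→□◇r is valid. Take Rxy and set V(r)={x}. Then r at x, so □◇r at x, so ◇r at y, so some z with Ryz has r; z=x, i.e. Ryx.

Definable; r → □◇r defines it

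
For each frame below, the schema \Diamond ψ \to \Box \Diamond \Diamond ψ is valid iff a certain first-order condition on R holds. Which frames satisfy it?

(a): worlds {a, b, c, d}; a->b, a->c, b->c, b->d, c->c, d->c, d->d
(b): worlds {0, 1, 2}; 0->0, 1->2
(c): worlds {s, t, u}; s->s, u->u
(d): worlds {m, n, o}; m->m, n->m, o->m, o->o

(c)

The schema corresponds to a generalized confluence (Geach) condition: \forall x \forall y \forall z ((xRy \wedge xRz) \to \exists w (y = w \wedge z R^2 w)).
(a): fails — aRb, aRb but no w with b=w and bR²w.
(b): fails — 1R2, 1R2 but no w with 2=w and 2R²w.
(c): holds.
(d): fails — oRo, oRm but no w with o=w and mR²w.
Valid on: (c).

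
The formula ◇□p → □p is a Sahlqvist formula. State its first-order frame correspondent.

the Euclidean property

This is frame-equivalent to ◇p → □◇p (substitute ¬p for p and contrapose).
Suppose ◇p→□◇p is valid. Take Rxy, Rxz and set V(p)={y}. Then ◇p at x, so □◇p at x, so ◇p at z, so some w with Rzw has p; w=y, i.e. Rzy. By symmetry of the argument, Ryz.
Conversely, any frame satisfying ∀x ∀y ∀z (Rxy ∧ Rxz → Ryz) validates the schema.
So the correspondent is the Euclidean property.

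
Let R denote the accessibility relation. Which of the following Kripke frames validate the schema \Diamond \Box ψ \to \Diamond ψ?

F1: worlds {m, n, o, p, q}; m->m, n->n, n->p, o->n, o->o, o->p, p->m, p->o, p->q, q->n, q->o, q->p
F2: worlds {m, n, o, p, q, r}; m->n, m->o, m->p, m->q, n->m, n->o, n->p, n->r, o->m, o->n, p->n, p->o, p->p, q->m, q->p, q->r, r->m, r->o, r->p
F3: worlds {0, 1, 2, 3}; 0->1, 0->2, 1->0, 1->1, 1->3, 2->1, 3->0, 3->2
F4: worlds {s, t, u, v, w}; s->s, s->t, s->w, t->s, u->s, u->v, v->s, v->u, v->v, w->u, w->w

F2

This is the axiom for a generalized confluence (Geach) condition; its first-order frame correspondent is \forall x \forall y (xRy \to \exists w (yRw \wedge xRw)).
F1: fails — nRp but no w with pRw and nRw.
F2: condition met.
F3: fails — 3R2 but no w with 2Rw and 3Rw.
F4: fails — wRu but no w* with uRw* and wRw*.
Valid on: F2.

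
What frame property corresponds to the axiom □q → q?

reflexivity

Suppose □q→q is valid. At any x set V(q)={w : Rxw}. Then □q holds at x, so q holds at x, i.e. Rxx.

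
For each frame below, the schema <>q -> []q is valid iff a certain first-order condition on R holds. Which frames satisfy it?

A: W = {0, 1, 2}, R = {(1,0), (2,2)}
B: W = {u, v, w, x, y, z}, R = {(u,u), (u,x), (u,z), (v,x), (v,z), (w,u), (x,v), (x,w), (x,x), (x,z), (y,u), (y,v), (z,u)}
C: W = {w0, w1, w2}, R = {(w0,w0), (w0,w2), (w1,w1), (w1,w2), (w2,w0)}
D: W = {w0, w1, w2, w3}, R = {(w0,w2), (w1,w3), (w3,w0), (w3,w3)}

A

This is the axiom for partial functionality; its first-order frame correspondent is forall x forall y forall z (Rxy & Rxz -> y = z).
A: ✓.
B: fails — u sees both u and x.
C: fails — w0 sees both w0 and w2.
D: fails — w3 sees both w0 and w3.
Valid on: A.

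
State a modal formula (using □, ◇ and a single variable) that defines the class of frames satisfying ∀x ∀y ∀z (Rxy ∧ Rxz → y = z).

◇s → □s

The condition is partial functionality. The CD schema ◇s → □s defines it.
Suppose ◇s→□s is valid. Take Rxy, Rxz and set V(s)={y}. Then ◇s at x, so □s at x, so s at z, i.e. z=y.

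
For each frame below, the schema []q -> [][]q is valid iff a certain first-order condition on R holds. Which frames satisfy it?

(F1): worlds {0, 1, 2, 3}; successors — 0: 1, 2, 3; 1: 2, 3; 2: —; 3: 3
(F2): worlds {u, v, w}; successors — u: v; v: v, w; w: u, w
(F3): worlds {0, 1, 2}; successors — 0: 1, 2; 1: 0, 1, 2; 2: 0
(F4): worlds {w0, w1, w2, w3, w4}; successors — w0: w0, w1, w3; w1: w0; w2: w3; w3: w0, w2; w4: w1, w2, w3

(F1)

This is the axiom for transitivity; its first-order frame correspondent is forall x forall y forall z (Rxy & Ryz -> Rxz).
(F1): condition met.
(F2): fails — Ruv and Rvw but not Ruw.
(F3): fails — R02 and R20 but not R00.
(F4): fails — Rw1w0 and Rw0w1 but not Rw1w1.
Valid on: (F1).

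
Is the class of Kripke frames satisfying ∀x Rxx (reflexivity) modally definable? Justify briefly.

The condition is reflexivity. A defining modal formula is □r → r.
Suppose □r→r is valid. At any x set V(r)={w : Rxw}. Then □r holds at x, so r holds at x, i.e. Rxx.

Definable; □r → r defines it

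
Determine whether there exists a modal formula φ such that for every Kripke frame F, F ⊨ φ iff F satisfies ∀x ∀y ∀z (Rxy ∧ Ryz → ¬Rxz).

If a class were modally definable it would be closed under surjective bounded morphisms (Goldblatt–Thomason).
The 3-cycle (worlds s,t,u with s→t→u→s) is intransitive. Mapping every world to a single reflexive point • is a surjective bounded morphism; the reflexive point is not intransitive (R••∧R•• but R••).
Hence intransitivity is not modally definable.

No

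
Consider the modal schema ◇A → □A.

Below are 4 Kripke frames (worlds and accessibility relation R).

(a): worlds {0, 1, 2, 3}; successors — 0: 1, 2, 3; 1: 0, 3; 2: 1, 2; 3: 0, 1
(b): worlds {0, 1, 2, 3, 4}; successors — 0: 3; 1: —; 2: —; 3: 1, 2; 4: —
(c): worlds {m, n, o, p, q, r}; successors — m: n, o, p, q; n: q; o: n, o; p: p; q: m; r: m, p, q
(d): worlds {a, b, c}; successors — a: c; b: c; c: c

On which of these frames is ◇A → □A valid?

(d)

This is the axiom for partial functionality; its first-order frame correspondent is ∀x ∀y ∀z (Rxy ∧ Rxz → y = z).
(a): fails — 0 sees both 1 and 2.
(b): fails — 3 sees both 1 and 2.
(c): fails — m sees both n and o.
(d): satisfies the condition.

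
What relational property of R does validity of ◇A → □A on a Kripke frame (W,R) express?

Suppose ◇A→□A is valid. Take Rxy, Rxz and set V(A)={y}. Then ◇A at x, so □A at x, so A at z, i.e. z=y.

partial functionality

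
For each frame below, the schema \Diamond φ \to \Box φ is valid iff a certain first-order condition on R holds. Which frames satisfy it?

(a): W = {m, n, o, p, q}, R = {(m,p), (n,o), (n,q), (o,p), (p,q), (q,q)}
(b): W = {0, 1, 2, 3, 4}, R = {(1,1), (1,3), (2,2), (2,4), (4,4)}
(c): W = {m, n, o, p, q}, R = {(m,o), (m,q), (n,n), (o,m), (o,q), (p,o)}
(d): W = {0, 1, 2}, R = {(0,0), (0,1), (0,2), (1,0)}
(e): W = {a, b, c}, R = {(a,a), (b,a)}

This is the axiom for partial functionality; its first-order frame correspondent is \forall x \forall y \forall z (Rxy \wedge Rxz \to y = z).
(a): fails — n sees both o and q.
(b): fails — 1 sees both 1 and 3.
(c): fails — m sees both o and q.
(d): fails — 0 sees both 0 and 1.
(e): holds.
Valid on: (e).

(e)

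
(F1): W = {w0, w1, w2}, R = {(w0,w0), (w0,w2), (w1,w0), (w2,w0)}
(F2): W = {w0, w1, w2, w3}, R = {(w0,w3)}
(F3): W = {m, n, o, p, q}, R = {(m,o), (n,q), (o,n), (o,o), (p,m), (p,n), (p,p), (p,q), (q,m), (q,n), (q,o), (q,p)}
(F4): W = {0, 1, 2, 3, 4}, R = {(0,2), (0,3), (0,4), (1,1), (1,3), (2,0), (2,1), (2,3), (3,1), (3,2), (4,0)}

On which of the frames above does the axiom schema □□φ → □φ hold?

Frame correspondent (Sahlqvist): ∀x ∀y (Rxy → ∃z (Rxz ∧ Rzy)) — i.e. density.
(F1): ✓.
(F2): fails — Rw0w3 but no z with Rw0z and Rzw3.
(F3): fails — Rnq but no z with Rnz and Rzq.
(F4): fails — R32 but no z with R3z and Rz2.
Valid on: (F1).

(F1)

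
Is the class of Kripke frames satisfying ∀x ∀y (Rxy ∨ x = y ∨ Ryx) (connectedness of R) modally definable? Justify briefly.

No — not modally definable

Any modally definable frame class is closed under disjoint unions.
Take 2 disjoint single-world reflexive frames: each is trivially connected, but their disjoint union has 2 worlds with no edge between distinct components, so it is not connected.
Hence connectedness of R is not modally definable.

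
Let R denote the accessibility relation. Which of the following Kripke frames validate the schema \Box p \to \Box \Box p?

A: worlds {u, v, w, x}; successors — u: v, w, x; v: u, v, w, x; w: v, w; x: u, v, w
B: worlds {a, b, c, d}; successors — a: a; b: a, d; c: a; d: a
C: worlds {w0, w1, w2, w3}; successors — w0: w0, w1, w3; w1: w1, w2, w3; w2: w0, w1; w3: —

B

The schema corresponds to transitivity: \forall x \forall y \forall z (Rxy \wedge Ryz \to Rxz).
A: fails — Ruv and Rvu but not Ruu.
B: condition met.
C: fails — Rw1w2 and Rw2w0 but not Rw1w0.
Valid on: B.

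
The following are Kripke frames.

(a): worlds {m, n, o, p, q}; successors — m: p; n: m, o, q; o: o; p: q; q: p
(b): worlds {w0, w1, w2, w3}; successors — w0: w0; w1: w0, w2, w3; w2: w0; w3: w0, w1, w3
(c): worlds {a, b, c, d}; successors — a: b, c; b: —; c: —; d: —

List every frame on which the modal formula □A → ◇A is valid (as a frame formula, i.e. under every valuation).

(a), (b)

Frame correspondent (Sahlqvist): ∀x ∃y Rxy — i.e. seriality.
(a): condition met.
(b): condition met.
(c): fails — world b has no successor.
Valid on: (a), (b).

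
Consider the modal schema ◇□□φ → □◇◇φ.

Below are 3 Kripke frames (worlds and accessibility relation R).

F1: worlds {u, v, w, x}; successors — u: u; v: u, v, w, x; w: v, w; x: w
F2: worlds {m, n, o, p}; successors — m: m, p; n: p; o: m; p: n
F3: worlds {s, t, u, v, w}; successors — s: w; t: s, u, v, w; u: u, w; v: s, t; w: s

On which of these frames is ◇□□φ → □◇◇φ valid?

The schema corresponds to a generalized confluence (Geach) condition: ∀x ∀y ∀z ((xRy ∧ xRz) → ∃w (yR²w ∧ zR²w)).
F1: fails — vRu, vRx but no t with uR²t and xR²t.
F2: holds.
F3: fails — tRs, tRw but no w* with sR²w* and wR²w*.
Valid on: F2.

F2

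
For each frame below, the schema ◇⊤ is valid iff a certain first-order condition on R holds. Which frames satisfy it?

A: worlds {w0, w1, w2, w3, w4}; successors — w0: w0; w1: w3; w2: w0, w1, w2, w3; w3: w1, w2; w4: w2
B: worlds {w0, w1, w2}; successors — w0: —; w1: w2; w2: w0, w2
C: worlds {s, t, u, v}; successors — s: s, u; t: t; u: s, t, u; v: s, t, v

A, C

The schema corresponds to seriality: ∀x ∃y Rxy.
A: satisfies the condition.
B: fails — world w0 has no successor.
C: satisfies the condition.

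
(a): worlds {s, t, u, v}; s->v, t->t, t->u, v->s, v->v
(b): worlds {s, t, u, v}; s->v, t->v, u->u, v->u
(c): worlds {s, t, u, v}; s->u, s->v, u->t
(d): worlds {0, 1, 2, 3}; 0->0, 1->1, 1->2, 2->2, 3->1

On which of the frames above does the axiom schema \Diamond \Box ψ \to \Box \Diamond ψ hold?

(b), (d)

Frame correspondent (Sahlqvist): \forall x \forall y \forall z (Rxy \wedge Rxz \to \exists w (Ryw \wedge Rzw)) — i.e. convergence.
(a): fails — Rtt and Rtu but t and u have no common successor.
(b): holds.
(c): fails — Rsu and Rsv but u and v have no common successor.
(d): holds.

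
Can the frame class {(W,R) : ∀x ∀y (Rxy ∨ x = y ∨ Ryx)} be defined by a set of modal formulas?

Any modally definable frame class is closed under disjoint unions.
Take 4 disjoint single-world reflexive frames: each is trivially connected, but their disjoint union has 4 worlds with no edge between distinct components, so it is not connected.
So no modal formula (or set of formulas) defines exactly the connected frames.

Not modally definable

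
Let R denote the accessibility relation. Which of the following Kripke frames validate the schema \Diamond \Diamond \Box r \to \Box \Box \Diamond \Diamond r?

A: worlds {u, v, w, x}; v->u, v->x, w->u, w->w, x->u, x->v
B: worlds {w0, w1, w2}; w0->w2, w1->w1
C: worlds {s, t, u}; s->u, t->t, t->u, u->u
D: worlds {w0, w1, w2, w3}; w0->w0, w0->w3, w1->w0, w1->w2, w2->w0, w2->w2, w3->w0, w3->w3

Frame correspondent (Sahlqvist): \forall x \forall y \forall z ((x R^2 y \wedge x R^2 z) \to \exists w (yRw \wedge z R^2 w)) — i.e. a generalized confluence (Geach) condition.
A: fails — vR²u, vR²u but no t with uRt and uR²t.
B: satisfies the condition.
C: satisfies the condition.
D: satisfies the condition.

B, C, D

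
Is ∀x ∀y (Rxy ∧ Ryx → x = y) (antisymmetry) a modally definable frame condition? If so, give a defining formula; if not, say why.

Not modally definable

Any modally definable frame class is closed under surjective bounded morphisms.
The 4-cycle (worlds 0,1,2,3 with 0→1→2→3→0) is antisymmetric. Sending even-indexed worlds to • and odd-indexed worlds to ∘ is a surjective bounded morphism onto the two-world frame with •↔∘, which is not antisymmetric.
So the class is not modally definable.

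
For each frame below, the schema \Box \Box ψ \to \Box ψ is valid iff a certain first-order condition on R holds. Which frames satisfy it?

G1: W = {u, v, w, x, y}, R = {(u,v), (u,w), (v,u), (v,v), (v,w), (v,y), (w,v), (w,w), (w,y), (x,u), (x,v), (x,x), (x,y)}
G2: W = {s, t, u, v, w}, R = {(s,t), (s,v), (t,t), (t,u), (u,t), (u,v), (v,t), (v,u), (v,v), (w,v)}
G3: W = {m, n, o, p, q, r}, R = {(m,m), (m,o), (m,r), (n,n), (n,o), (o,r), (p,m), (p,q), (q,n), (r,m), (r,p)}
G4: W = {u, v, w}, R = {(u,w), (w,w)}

This is the axiom for density; its first-order frame correspondent is \forall x \forall y (Rxy \to \exists z (Rxz \wedge Rzy)).
G1: satisfies the condition.
G2: satisfies the condition.
G3: fails — Ror but no z with Roz and Rzr.
G4: satisfies the condition.

G1, G2, G4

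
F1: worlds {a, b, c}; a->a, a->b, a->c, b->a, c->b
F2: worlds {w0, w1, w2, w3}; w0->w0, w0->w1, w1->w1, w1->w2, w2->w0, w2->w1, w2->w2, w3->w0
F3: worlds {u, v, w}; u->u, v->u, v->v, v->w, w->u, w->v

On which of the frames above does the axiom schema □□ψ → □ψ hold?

F2, F3

Frame correspondent (Sahlqvist): ∀x ∀y (Rxy → ∃z (Rxz ∧ Rzy)) — i.e. density.
F1: fails — Rcb but no z with Rcz and Rzb.
F2: satisfies the condition.
F3: satisfies the condition.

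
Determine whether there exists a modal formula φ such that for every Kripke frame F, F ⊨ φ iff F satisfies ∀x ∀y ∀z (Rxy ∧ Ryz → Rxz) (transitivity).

Definable; □r → □□r defines it

This is a Sahlqvist condition; the 4 axiom □r → □□r defines it.
Suppose □r→□□r is valid. Take Rxy, Ryz and set V(r)={w : Rxw}. Then □r at x, so □□r at x, so □r at y, so r at z, i.e. Rxz.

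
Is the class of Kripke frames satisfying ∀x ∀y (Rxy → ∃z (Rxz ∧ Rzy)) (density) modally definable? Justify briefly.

Yes: it is density, defined by the C4 schema □□q → □q.
Suppose □□q→□q is valid. Take Rxy and set V(q)={w : xR²w}. Then □□q at x, so □q at x, so q at y, i.e. ∃z(Rxz∧Rzy).

Yes — defined by □□q → □q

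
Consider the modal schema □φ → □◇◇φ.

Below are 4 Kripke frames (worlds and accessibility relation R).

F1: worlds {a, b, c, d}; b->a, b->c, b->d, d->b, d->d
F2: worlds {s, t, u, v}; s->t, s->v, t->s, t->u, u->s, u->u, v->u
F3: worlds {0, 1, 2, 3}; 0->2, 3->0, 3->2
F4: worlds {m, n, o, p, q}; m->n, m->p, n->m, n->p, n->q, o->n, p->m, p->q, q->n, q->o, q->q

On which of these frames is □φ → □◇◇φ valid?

F4

This is the axiom for a generalized confluence (Geach) condition; its first-order frame correspondent is ∀x ∀z (xRz → ∃w (xRw ∧ zR²w)).
F1: fails — bRa but no w with bRw and aR²w.
F2: fails — sRv but no w with sRw and vR²w.
F3: fails — 0R2 but no w with 0Rw and 2R²w.
F4: satisfies the condition.
Valid on: F4.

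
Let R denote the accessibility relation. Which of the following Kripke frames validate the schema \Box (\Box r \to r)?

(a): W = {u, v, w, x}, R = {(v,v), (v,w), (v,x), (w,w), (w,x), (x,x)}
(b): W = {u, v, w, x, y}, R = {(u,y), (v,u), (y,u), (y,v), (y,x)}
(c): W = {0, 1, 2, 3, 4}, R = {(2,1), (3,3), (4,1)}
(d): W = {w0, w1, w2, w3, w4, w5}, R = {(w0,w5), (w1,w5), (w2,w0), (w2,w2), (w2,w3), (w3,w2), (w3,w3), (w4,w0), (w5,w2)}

This is the axiom for shift-reflexivity; its first-order frame correspondent is \forall x \forall y (Rxy \to Ryy).
(a): ✓.
(b): fails — Ryx but not Rxx.
(c): fails — R41 but not R11.
(d): fails — Rw1w5 but not Rw5w5.
Valid on: (a).

(a)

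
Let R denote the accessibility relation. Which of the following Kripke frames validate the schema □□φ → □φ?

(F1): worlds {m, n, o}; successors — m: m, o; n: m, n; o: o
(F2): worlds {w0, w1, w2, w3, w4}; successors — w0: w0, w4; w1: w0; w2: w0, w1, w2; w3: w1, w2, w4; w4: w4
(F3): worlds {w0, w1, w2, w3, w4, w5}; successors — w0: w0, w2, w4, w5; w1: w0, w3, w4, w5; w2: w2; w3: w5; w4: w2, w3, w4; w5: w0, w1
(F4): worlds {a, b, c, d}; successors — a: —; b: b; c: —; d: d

(F1), (F2), (F4)

Frame correspondent (Sahlqvist): ∀x ∀y (Rxy → ∃z (Rxz ∧ Rzy)) — i.e. density.
(F1): ✓.
(F2): ✓.
(F3): fails — Rw3w5 but no z with Rw3z and Rzw5.
(F4): ✓.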